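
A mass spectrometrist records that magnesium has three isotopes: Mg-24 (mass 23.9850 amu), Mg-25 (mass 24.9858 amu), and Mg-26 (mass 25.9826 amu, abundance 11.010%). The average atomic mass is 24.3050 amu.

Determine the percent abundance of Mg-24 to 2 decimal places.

Let x and y be the fractions of Mg-24 and Mg-25. Then x + y = 1 − 0.11010 = 0.88990 and 23.9850x + 24.9858y = 24.3050 − 0.11010×25.9826 = 21.44431574.
Substituting: 23.9850x + 24.9858(0.88990 − x) = 21.44431574
(23.9850 − 24.9858)x = -0.79054768  ⇒  x = 0.78992, y = 0.09998
Mg-24: 78.99%, Mg-25: 10.00%.

78.99%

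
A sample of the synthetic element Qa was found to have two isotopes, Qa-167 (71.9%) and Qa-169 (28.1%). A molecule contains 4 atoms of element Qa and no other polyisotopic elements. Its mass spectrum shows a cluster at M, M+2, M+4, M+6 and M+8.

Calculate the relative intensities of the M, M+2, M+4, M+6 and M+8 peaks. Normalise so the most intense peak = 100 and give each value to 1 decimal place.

64.0 : 100.0 : 58.6 : 15.3 : 1.5

Expanding (0.719 + 0.281)^4:
P(M) = 0.719^4 = 0.267249
P(M+2) = 4 × 0.719^3 × 0.281^1 = 0.417785
P(M+4) = 6 × 0.719^2 × 0.281^2 = 0.244919
P(M+6) = 4 × 0.719^1 × 0.281^3 = 0.063813
P(M+8) = 0.281^4 = 0.006235
The M+2 peak is largest (0.417785); scaling to 100 gives 64.0 : 100.0 : 58.6 : 15.3 : 1.5.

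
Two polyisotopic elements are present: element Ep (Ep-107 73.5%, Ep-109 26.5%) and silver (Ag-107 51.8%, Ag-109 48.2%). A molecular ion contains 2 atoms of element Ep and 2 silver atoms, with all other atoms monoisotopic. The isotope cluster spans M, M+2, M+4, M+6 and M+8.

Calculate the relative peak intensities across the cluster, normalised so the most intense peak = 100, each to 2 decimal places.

38.73 : 100.00 : 90.54 : 33.55 : 4.36

Element Ep pattern (n=2): 0.540225 : 0.38955 : 0.070225
Silver pattern (n=2): 0.268324 : 0.499352 : 0.232324
Convolve the two distributions (both contribute in 2-u steps):
  M: 0.540225×0.268324 = 0.144955
  M+2: 0.540225×0.499352 + 0.38955×0.268324 = 0.374288
  M+4: 0.540225×0.232324 + 0.38955×0.499352 + 0.070225×0.268324 = 0.338873
  M+6: 0.38955×0.232324 + 0.070225×0.499352 = 0.125569
  M+8: 0.070225×0.232324 = 0.016315
Scale to base peak (0.374288) = 100: 38.73 : 100.00 : 90.54 : 33.55 : 4.36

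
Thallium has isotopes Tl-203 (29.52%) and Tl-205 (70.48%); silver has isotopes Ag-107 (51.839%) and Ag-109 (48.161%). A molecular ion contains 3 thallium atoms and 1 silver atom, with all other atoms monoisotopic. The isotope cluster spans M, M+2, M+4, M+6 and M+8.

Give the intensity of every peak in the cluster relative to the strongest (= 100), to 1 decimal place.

Thallium pattern (n=3): 0.02572463 : 0.18425524 : 0.43991564 : 0.35010449
Silver pattern (n=1): 0.51839 : 0.48161
Convolve the two distributions (both contribute in 2-u steps):
  M: 0.02572463×0.51839 = 0.013335
  M+2: 0.02572463×0.48161 + 0.18425524×0.51839 = 0.107905
  M+4: 0.18425524×0.48161 + 0.43991564×0.51839 = 0.316787
  M+6: 0.43991564×0.48161 + 0.35010449×0.51839 = 0.393358
  M+8: 0.35010449×0.48161 = 0.168614
Scale to base peak (0.393358) = 100: 3.4 : 27.4 : 80.5 : 100.0 : 42.9

3.4 : 27.4 : 80.5 : 100.0 : 42.9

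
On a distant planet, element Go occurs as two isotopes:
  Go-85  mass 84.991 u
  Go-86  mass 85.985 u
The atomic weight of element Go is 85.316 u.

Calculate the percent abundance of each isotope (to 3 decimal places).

Let x be the fractional abundance of Go-85; then Go-86 has abundance 1 − x.
84.991·x + 85.985·(1 − x) = 85.316
(84.991 − 85.985)·x = 85.316 − 85.985
x = -0.669 / -0.994 = 0.67304 → 67.304% Go-85, 32.696% Go-86.

Go-85: 67.304%, Go-86: 32.696%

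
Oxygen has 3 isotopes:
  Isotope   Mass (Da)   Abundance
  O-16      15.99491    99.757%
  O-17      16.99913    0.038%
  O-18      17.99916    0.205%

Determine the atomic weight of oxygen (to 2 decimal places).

16.00 Da

Average mass = Σ (abundance × isotope mass) = 0.99757 × 15.99491 + 0.00038 × 16.99913 + 0.00205 × 17.99916
= 15.956042 + 0.006460 + 0.036898 = 15.999400 Da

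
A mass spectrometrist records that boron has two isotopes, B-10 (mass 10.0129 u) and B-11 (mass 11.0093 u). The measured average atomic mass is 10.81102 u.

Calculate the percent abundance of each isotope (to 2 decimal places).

B-10: 19.90%, B-11: 80.10%

Writing the weighted mean with unknown fraction x of B-10:
10.0129·x + 11.0093·(1 − x) = 10.81102
(10.0129 − 11.0093)·x = 10.81102 − 11.0093
x = -0.19828 / -0.9964 = 0.19900 → 19.90% B-10, 80.10% B-11.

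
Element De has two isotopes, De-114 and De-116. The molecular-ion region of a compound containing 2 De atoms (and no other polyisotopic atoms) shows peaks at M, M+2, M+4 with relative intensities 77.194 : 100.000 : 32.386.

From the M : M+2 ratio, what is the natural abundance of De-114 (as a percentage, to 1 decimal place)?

Let p = fractional abundance of De-114. I(M+2)/I(M) = [C(2,1)·p^1·(1−p)] / p^2 = 2·(1−p)/p = 100.000/77.194 = 1.2954
(1−p)/p = 1.2954/2 = 0.6477  ⇒  p = 1/(1 + 0.6477) = 0.6069
De-114: 60.7%, De-116: 39.3%.

60.7%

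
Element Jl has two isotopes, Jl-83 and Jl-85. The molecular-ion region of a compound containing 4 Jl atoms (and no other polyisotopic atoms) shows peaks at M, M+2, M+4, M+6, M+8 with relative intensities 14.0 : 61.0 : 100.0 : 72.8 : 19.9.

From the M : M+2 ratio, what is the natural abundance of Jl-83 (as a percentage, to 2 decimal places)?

Write p for the Jl-83 fraction. I(M+2)/I(M) = [C(4,1)·p^3·(1−p)] / p^4 = 4·(1−p)/p = 61.0/14.0 = 4.3571
(1−p)/p = 4.3571/4 = 1.0893  ⇒  p = 1/(1 + 1.0893) = 0.4786
Jl-83: 47.86%, Jl-85: 52.14%.

47.86%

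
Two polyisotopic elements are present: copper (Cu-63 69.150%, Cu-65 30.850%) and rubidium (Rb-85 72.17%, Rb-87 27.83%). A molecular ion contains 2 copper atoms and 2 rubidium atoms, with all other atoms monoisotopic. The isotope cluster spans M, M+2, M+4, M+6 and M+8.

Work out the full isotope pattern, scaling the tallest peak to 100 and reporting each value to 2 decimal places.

60.11 : 100.00 : 62.27 : 17.20 : 1.78

Copper pattern (n=2): 0.47817225 : 0.4266555 : 0.09517225
Rubidium pattern (n=2): 0.52085089 : 0.40169822 : 0.07745089
Convolve the two distributions (both contribute in 2-u steps):
  M: 0.47817225×0.52085089 = 0.249056
  M+2: 0.47817225×0.40169822 + 0.4266555×0.52085089 = 0.414305
  M+4: 0.47817225×0.07745089 + 0.4266555×0.40169822 + 0.09517225×0.52085089 = 0.257992
  M+6: 0.4266555×0.07745089 + 0.09517225×0.40169822 = 0.071275
  M+8: 0.09517225×0.07745089 = 0.007371
Scale to base peak (0.414305) = 100: 60.11 : 100.00 : 62.27 : 17.20 : 1.78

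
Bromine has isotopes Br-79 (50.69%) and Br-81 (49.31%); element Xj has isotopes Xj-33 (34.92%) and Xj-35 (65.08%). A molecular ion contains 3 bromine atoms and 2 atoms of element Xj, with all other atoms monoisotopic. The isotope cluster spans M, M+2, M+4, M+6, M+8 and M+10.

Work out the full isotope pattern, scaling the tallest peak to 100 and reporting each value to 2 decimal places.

Bromine pattern (n=3): 0.13024674 : 0.3801026 : 0.36975457 : 0.11989609
Element Xj pattern (n=2): 0.12194064 : 0.45451872 : 0.42354064
Convolve the two distributions (both contribute in 2-u steps):
  M: 0.13024674×0.12194064 = 0.015882
  M+2: 0.13024674×0.45451872 + 0.3801026×0.12194064 = 0.105550
  M+4: 0.13024674×0.42354064 + 0.3801026×0.45451872 + 0.36975457×0.12194064 = 0.273017
  M+6: 0.3801026×0.42354064 + 0.36975457×0.45451872 + 0.11989609×0.12194064 = 0.343669
  M+8: 0.36975457×0.42354064 + 0.11989609×0.45451872 = 0.211101
  M+10: 0.11989609×0.42354064 = 0.050781
Scale to base peak (0.343669) = 100: 4.62 : 30.71 : 79.44 : 100.00 : 61.43 : 14.78

4.62 : 30.71 : 79.44 : 100.00 : 61.43 : 14.78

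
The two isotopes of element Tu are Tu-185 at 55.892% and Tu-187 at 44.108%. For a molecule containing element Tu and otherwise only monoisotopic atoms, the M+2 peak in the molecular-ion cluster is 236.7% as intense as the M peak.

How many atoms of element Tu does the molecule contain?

With n Tu atoms, P(M+2)/P(M) = C(n,1)·p^(n−1)q / p^n = n·q/p = n · 0.44108/0.55892.
n = 2.367 × 0.55892/0.44108 = 3.00 ≈ 3

3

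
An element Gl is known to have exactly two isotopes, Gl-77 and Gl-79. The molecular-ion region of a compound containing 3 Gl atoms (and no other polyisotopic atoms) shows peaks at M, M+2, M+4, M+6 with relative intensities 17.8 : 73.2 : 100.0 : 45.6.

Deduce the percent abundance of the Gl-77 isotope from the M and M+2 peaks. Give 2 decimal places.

If p is the fraction of Gl that is Gl-77, then I(M+2)/I(M) = [C(3,1)·p^2·(1−p)] / p^3 = 3·(1−p)/p = 73.2/17.8 = 4.1124
(1−p)/p = 4.1124/3 = 1.3708  ⇒  p = 1/(1 + 1.3708) = 0.4218
Gl-77: 42.18%, Gl-79: 57.82%.

42.18%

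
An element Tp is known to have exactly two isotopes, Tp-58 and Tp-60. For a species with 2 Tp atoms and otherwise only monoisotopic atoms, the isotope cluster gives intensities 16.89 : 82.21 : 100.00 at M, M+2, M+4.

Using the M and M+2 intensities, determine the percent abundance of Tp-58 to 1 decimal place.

If p is the fraction of Tp that is Tp-58, then I(M+2)/I(M) = [C(2,1)·p^1·(1−p)] / p^2 = 2·(1−p)/p = 82.21/16.89 = 4.8674
(1−p)/p = 4.8674/2 = 2.4337  ⇒  p = 1/(1 + 2.4337) = 0.2912
Tp-58: 29.1%, Tp-60: 70.9%.

29.1%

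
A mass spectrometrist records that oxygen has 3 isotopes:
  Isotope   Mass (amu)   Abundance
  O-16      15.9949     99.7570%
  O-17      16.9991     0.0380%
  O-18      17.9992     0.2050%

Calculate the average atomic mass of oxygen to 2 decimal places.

16.00 amu

The abundance-weighted mean is 0.997570 × 15.9949 + 0.000380 × 16.9991 + 0.002050 × 17.9992
= 15.95603 + 0.00646 + 0.03690 = 15.99939 amu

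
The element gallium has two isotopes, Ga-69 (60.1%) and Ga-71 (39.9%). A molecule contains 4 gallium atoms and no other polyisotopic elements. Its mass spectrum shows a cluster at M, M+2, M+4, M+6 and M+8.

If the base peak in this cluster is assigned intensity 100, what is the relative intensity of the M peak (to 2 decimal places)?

Term probabilities: M 0.1305, M+2 0.3465, M+4 0.3450, M+6 0.1527, M+8 0.0253. Base peak = M+2.
P(M+2) = C(4,1) × 0.601^3 × 0.399^1 = 4 × 0.2170818 × 0.3990 = 0.346463 (base)
P(M) = C(4,0) × 0.601^4 × 0.399^0 = 1 × 0.13046616 × 1.0000 = 0.130466
Relative intensity = 0.130466 / 0.346463 × 100 = 37.66

37.66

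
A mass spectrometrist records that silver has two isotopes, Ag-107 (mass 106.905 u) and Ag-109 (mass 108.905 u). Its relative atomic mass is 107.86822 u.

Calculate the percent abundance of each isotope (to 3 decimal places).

With x = fraction of Ag-107 (so Ag-109 is 1 − x):
106.905·x + 108.905·(1 − x) = 107.86822
(106.905 − 108.905)·x = 107.86822 − 108.905
x = -1.03678 / -2.000 = 0.51839 → 51.839% Ag-107, 48.161% Ag-109.

Ag-107: 51.839%, Ag-109: 48.161%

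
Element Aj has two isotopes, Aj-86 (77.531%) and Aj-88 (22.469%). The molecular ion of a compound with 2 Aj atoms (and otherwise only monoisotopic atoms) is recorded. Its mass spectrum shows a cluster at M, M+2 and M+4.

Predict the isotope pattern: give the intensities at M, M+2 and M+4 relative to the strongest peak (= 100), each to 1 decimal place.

The 2 Aj atoms are independent, so intensities follow the terms of (0.77531 + 0.22469)^2.
P(M) = 0.77531^2 = 0.601106
P(M+2) = 2 × 0.77531^1 × 0.22469^1 = 0.348409
P(M+4) = 0.22469^2 = 0.050486
The M peak is largest (0.601106); scaling to 100 gives 100.0 : 58.0 : 8.4.

100.0 : 58.0 : 8.4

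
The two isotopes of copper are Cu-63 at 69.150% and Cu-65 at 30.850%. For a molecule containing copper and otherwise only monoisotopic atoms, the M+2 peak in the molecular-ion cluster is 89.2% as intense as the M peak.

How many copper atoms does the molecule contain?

2

The M+2/M ratio from n Cu atoms is n · q/p = n · 0.30850/0.69150.
n = 0.892 × 0.69150/0.30850 = 2.00 ≈ 2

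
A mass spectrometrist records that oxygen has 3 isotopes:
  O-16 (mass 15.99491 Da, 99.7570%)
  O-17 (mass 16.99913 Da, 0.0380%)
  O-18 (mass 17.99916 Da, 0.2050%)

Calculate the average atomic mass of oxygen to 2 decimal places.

16.00 Da

The abundance-weighted mean is 0.997570 × 15.99491 + 0.000380 × 16.99913 + 0.002050 × 17.99916
= 15.956042 + 0.006460 + 0.036898 = 15.999400 Da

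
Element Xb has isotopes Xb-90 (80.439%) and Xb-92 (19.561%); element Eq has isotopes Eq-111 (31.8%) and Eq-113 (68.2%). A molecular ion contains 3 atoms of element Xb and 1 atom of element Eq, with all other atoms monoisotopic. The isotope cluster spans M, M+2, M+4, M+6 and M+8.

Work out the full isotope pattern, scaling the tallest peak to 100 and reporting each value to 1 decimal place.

Element Xb pattern (n=3): 0.52047514 : 0.3797044 : 0.09233578 : 0.00748468
Element Eq pattern (n=1): 0.3180 : 0.6820
Convolve the two distributions (both contribute in 2-u steps):
  M: 0.52047514×0.3180 = 0.165511
  M+2: 0.52047514×0.6820 + 0.3797044×0.3180 = 0.475710
  M+4: 0.3797044×0.6820 + 0.09233578×0.3180 = 0.288321
  M+6: 0.09233578×0.6820 + 0.00748468×0.3180 = 0.065353
  M+8: 0.00748468×0.6820 = 0.005105
Scale to base peak (0.475710) = 100: 34.8 : 100.0 : 60.6 : 13.7 : 1.1

34.8 : 100.0 : 60.6 : 13.7 : 1.1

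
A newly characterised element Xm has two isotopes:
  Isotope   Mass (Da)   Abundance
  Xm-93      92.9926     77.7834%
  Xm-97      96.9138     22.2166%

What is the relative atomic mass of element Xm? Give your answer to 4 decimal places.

93.8638 Da

Average mass = Σ (abundance × isotope mass) = 0.777834 × 92.9926 + 0.222166 × 96.9138
= 72.33281 + 21.53095 = 93.86376 Da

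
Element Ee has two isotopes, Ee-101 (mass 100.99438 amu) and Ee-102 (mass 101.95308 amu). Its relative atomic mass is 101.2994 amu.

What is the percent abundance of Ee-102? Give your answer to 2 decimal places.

31.82%

Let x be the fractional abundance of Ee-101; then Ee-102 has abundance 1 − x.
100.99438·x + 101.95308·(1 − x) = 101.2994
(100.99438 − 101.95308)·x = 101.2994 − 101.95308
x = -0.65368 / -0.95870 = 0.68184 → 68.18% Ee-101, 31.82% Ee-102.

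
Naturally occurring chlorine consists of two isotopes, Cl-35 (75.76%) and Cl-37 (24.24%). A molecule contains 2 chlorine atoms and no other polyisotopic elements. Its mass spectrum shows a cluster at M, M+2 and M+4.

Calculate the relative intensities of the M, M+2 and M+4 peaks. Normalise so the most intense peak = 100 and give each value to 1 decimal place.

100.0 : 64.0 : 10.2

The 2 Cl atoms are independent, so intensities follow the terms of (0.7576 + 0.2424)^2.
P(M) = 0.7576^2 = 0.573958
P(M+2) = 2 × 0.7576^1 × 0.2424^1 = 0.367284
P(M+4) = 0.2424^2 = 0.058758
The M peak is largest (0.573958); scaling to 100 gives 100.0 : 64.0 : 10.2.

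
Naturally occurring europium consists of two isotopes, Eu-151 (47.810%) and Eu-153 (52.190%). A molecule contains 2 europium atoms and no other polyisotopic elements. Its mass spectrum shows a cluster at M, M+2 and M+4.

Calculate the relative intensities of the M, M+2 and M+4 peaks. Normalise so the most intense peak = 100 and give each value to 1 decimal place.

Expanding (0.47810 + 0.52190)^2:
P(M) = 0.47810^2 = 0.228580
P(M+2) = 2 × 0.47810^1 × 0.52190^1 = 0.499041
P(M+4) = 0.52190^2 = 0.272380
The M+2 peak is largest (0.499041); scaling to 100 gives 45.8 : 100.0 : 54.6.

45.8 : 100.0 : 54.6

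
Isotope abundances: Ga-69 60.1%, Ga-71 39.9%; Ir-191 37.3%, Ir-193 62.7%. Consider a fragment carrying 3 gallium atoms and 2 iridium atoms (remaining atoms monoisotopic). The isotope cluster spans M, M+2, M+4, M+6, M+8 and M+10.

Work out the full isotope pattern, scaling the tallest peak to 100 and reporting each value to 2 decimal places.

Gallium pattern (n=3): 0.2170818 : 0.4323576 : 0.2870394 : 0.0635212
Iridium pattern (n=2): 0.139129 : 0.467742 : 0.393129
Convolve the two distributions (both contribute in 2-u steps):
  M: 0.2170818×0.139129 = 0.030202
  M+2: 0.2170818×0.467742 + 0.4323576×0.139129 = 0.161692
  M+4: 0.2170818×0.393129 + 0.4323576×0.467742 + 0.2870394×0.139129 = 0.327508
  M+6: 0.4323576×0.393129 + 0.2870394×0.467742 + 0.0635212×0.139129 = 0.313070
  M+8: 0.2870394×0.393129 + 0.0635212×0.467742 = 0.142555
  M+10: 0.0635212×0.393129 = 0.024972
Scale to base peak (0.327508) = 100: 9.22 : 49.37 : 100.00 : 95.59 : 43.53 : 7.62

9.22 : 49.37 : 100.00 : 95.59 : 43.53 : 7.62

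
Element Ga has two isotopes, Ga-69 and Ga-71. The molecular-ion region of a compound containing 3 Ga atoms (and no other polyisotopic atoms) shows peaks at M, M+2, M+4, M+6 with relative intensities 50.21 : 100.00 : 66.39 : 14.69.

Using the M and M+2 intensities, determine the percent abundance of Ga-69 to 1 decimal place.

Let p = fractional abundance of Ga-69. I(M+2)/I(M) = [C(3,1)·p^2·(1−p)] / p^3 = 3·(1−p)/p = 100.00/50.21 = 1.9916
(1−p)/p = 1.9916/3 = 0.6639  ⇒  p = 1/(1 + 0.6639) = 0.6010
Ga-69: 60.1%, Ga-71: 39.9%.

60.1%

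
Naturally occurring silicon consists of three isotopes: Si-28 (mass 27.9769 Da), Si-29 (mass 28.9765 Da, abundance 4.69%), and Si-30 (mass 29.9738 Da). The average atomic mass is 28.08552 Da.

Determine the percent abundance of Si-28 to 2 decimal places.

92.22%

The remaining 95.31% is split between Si-28 (fraction x) and Si-30 (fraction 0.9531 − x).
Substituting: 27.9769x + 29.9738(0.9531 − x) = 26.72652215
(27.9769 − 29.9738)x = -1.84150663  ⇒  x = 0.92218, y = 0.03092
Si-28: 92.22%, Si-30: 3.09%.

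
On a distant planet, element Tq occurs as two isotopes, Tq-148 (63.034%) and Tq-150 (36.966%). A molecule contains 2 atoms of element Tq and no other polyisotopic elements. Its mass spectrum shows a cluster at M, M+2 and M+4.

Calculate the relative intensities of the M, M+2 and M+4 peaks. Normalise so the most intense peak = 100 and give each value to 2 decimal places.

85.26 : 100.00 : 29.32

Expanding (0.63034 + 0.36966)^2:
P(M) = 0.63034^2 = 0.397329
P(M+2) = 2 × 0.63034^1 × 0.36966^1 = 0.466023
P(M+4) = 0.36966^2 = 0.136649
The M+2 peak is largest (0.466023); scaling to 100 gives 85.26 : 100.00 : 29.32.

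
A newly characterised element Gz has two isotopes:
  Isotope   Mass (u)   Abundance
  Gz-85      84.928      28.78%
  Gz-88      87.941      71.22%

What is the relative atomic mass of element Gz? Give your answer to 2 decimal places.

87.07 u

Average mass = Σ (abundance × isotope mass) = 0.2878 × 84.928 + 0.7122 × 87.941
= 24.4423 + 62.6316 = 87.0739 u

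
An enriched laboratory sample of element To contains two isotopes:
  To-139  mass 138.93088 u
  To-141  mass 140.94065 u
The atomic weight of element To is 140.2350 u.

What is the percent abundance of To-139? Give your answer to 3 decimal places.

With x = fraction of To-139 (so To-141 is 1 − x):
138.93088·x + 140.94065·(1 − x) = 140.2350
(138.93088 − 140.94065)·x = 140.2350 − 140.94065
x = -0.70565 / -2.00977 = 0.35111 → 35.111% To-139, 64.889% To-141.

35.111%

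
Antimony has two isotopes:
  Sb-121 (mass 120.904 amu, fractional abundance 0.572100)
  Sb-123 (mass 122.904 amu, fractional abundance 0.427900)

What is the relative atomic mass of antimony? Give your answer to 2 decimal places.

Average mass = Σ (abundance × isotope mass) = 0.572100 × 120.904 + 0.427900 × 122.904
= 69.1692 + 52.5906 = 121.7598 amu

121.76 amu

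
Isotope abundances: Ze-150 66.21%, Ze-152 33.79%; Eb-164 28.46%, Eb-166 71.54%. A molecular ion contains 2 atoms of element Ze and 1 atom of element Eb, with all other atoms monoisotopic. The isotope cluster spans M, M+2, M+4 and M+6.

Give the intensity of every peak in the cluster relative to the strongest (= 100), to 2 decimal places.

Element Ze pattern (n=2): 0.43837641 : 0.44744718 : 0.11417641
Element Eb pattern (n=1): 0.2846 : 0.7154
Convolve the two distributions (both contribute in 2-u steps):
  M: 0.43837641×0.2846 = 0.124762
  M+2: 0.43837641×0.7154 + 0.44744718×0.2846 = 0.440958
  M+4: 0.44744718×0.7154 + 0.11417641×0.2846 = 0.352598
  M+6: 0.11417641×0.7154 = 0.081682
Scale to base peak (0.440958) = 100: 28.29 : 100.00 : 79.96 : 18.52

28.29 : 100.00 : 79.96 : 18.52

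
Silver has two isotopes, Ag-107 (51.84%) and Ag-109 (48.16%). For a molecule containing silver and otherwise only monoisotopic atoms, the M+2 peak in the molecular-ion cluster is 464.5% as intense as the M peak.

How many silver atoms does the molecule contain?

5

The M+2/M ratio from n Ag atoms is n · q/p = n · 0.4816/0.5184.
n = 4.645 × 0.5184/0.4816 = 5.00 ≈ 5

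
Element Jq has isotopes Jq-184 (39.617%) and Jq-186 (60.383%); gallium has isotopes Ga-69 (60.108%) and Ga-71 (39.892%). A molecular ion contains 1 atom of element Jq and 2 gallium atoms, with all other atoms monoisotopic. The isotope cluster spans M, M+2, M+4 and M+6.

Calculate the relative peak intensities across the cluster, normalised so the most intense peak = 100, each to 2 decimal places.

35.07 : 100.00 : 86.39 : 23.54

Element Jq pattern (n=1): 0.39617 : 0.60383
Gallium pattern (n=2): 0.36129717 : 0.47956567 : 0.15913717
Convolve the two distributions (both contribute in 2-u steps):
  M: 0.39617×0.36129717 = 0.143135
  M+2: 0.39617×0.47956567 + 0.60383×0.36129717 = 0.408152
  M+4: 0.39617×0.15913717 + 0.60383×0.47956567 = 0.352622
  M+6: 0.60383×0.15913717 = 0.096092
Scale to base peak (0.408152) = 100: 35.07 : 100.00 : 86.39 : 23.54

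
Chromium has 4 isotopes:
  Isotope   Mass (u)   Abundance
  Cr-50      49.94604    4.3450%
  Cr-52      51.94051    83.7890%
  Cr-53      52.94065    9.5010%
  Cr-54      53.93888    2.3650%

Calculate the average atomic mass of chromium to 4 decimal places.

The abundance-weighted mean is 0.043450 × 49.94604 + 0.837890 × 51.94051 + 0.095010 × 52.94065 + 0.023650 × 53.93888
= 2.170155 + 43.520434 + 5.029891 + 1.275655 = 51.996135 u

51.9961 u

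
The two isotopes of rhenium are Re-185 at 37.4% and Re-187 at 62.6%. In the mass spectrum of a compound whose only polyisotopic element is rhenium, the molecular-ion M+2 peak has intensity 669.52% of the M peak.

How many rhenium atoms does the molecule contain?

The M+2/M ratio from n Re atoms is n · q/p = n · 0.626/0.374.
n = 6.6952 × 0.374/0.626 = 4.00 ≈ 4

4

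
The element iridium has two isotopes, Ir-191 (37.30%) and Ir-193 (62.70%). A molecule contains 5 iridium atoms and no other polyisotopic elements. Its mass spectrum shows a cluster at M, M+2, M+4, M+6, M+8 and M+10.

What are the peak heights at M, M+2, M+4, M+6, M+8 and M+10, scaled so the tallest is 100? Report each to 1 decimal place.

Each Ir atom is independently Ir-191 (p = 0.3730) or Ir-193 (q = 0.6270); the cluster is the binomial expansion (p + q)^5.
P(M) = 0.3730^5 = 0.007220
P(M+2) = 5 × 0.3730^4 × 0.6270^1 = 0.060684
P(M+4) = 10 × 0.3730^3 × 0.6270^2 = 0.204015
P(M+6) = 10 × 0.3730^2 × 0.6270^3 = 0.342942
P(M+8) = 5 × 0.3730^1 × 0.6270^4 = 0.288237
P(M+10) = 0.6270^5 = 0.096903
The M+6 peak is largest (0.342942); scaling to 100 gives 2.1 : 17.7 : 59.5 : 100.0 : 84.0 : 28.3.

2.1 : 17.7 : 59.5 : 100.0 : 84.0 : 28.3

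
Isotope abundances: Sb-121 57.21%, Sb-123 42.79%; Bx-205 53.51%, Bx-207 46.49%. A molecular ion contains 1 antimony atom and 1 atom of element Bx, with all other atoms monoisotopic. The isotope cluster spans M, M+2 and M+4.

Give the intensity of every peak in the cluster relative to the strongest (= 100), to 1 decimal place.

61.9 : 100.0 : 40.2

Antimony pattern (n=1): 0.5721 : 0.4279
Element Bx pattern (n=1): 0.5351 : 0.4649
Convolve the two distributions (both contribute in 2-u steps):
  M: 0.5721×0.5351 = 0.306131
  M+2: 0.5721×0.4649 + 0.4279×0.5351 = 0.494939
  M+4: 0.4279×0.4649 = 0.198931
Scale to base peak (0.494939) = 100: 61.9 : 100.0 : 40.2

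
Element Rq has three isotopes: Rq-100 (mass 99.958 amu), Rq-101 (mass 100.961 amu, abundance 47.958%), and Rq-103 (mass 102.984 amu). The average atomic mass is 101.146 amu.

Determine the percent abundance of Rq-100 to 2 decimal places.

28.68%

The remaining 52.042% is split between Rq-100 (fraction x) and Rq-103 (fraction 0.52042 − x).
Substituting: 99.958x + 102.984(0.52042 − x) = 52.72712362
(99.958 − 102.984)x = -0.86780966  ⇒  x = 0.28678, y = 0.23364
Rq-100: 28.68%, Rq-103: 23.36%.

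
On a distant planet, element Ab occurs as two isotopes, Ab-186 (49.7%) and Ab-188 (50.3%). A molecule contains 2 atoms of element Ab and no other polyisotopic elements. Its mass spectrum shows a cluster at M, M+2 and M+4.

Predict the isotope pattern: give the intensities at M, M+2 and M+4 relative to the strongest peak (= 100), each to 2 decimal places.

49.40 : 100.00 : 50.60

Expanding (0.497 + 0.503)^2:
P(M) = 0.497^2 = 0.247009
P(M+2) = 2 × 0.497^1 × 0.503^1 = 0.499982
P(M+4) = 0.503^2 = 0.253009
The M+2 peak is largest (0.499982); scaling to 100 gives 49.40 : 100.00 : 50.60.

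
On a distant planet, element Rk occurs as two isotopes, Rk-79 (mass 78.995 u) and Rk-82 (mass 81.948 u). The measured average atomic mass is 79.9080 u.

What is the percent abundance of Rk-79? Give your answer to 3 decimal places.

Writing the weighted mean with unknown fraction x of Rk-79:
78.995·x + 81.948·(1 − x) = 79.9080
(78.995 − 81.948)·x = 79.9080 − 81.948
x = -2.0400 / -2.953 = 0.69082 → 69.082% Rk-79, 30.918% Rk-82.

69.082%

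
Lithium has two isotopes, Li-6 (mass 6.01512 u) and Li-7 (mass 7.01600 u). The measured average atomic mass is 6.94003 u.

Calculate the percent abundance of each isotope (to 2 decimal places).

Li-6: 7.59%, Li-7: 92.41%

Writing the weighted mean with unknown fraction x of Li-6:
6.01512·x + 7.01600·(1 − x) = 6.94003
(6.01512 − 7.01600)·x = 6.94003 − 7.01600
x = -0.07597 / -1.00088 = 0.07590 → 7.59% Li-6, 92.41% Li-7.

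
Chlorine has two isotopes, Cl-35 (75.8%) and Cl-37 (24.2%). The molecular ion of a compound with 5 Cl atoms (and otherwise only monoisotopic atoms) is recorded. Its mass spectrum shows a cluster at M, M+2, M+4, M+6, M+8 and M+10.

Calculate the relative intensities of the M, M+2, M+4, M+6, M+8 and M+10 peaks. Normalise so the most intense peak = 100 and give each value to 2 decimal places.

The 5 Cl atoms are independent, so intensities follow the terms of (0.758 + 0.242)^5.
P(M) = 0.758^5 = 0.250234
P(M+2) = 5 × 0.758^4 × 0.242^1 = 0.399450
P(M+4) = 10 × 0.758^3 × 0.242^2 = 0.255058
P(M+6) = 10 × 0.758^2 × 0.242^3 = 0.081430
P(M+8) = 5 × 0.758^1 × 0.242^4 = 0.012999
P(M+10) = 0.242^5 = 0.000830
The M+2 peak is largest (0.399450); scaling to 100 gives 62.64 : 100.00 : 63.85 : 20.39 : 3.25 : 0.21.

62.64 : 100.00 : 63.85 : 20.39 : 3.25 : 0.21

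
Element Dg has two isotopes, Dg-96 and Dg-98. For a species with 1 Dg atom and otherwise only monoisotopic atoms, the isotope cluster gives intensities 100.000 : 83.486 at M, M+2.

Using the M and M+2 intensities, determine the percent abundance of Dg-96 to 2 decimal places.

54.50%

If p is the fraction of Dg that is Dg-96, then I(M+2)/I(M) = [C(1,1)·p^0·(1−p)] / p^1 = 1·(1−p)/p = 83.486/100.000 = 0.8349
(1−p)/p = 0.8349/1 = 0.8349  ⇒  p = 1/(1 + 0.8349) = 0.5450
Dg-96: 54.50%, Dg-98: 45.50%.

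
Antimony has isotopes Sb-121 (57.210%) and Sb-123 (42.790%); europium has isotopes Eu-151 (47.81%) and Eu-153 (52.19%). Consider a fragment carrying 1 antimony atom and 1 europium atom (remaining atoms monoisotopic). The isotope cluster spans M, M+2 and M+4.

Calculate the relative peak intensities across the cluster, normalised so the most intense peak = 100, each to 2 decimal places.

54.36 : 100.00 : 44.38

Antimony pattern (n=1): 0.5721 : 0.4279
Europium pattern (n=1): 0.4781 : 0.5219
Convolve the two distributions (both contribute in 2-u steps):
  M: 0.5721×0.4781 = 0.273521
  M+2: 0.5721×0.5219 + 0.4279×0.4781 = 0.503158
  M+4: 0.4279×0.5219 = 0.223321
Scale to base peak (0.503158) = 100: 54.36 : 100.00 : 44.38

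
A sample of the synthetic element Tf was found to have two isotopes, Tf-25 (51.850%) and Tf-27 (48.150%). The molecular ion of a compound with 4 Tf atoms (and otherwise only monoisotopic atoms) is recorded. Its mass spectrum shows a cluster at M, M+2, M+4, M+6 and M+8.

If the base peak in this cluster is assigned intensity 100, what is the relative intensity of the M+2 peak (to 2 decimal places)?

(0.51850 + 0.48150)^4 gives M 0.0723, M+2 0.2685, M+4 0.3740, M+6 0.2315, M+8 0.0538; the largest is M+4.
P(M+4) = C(4,2) × 0.51850^2 × 0.48150^2 = 6 × 0.26884225 × 0.23184225 = 0.373974 (base)
P(M+2) = C(4,1) × 0.51850^3 × 0.48150^1 = 4 × 0.13939471 × 0.4815 = 0.268474
Relative intensity = 0.268474 / 0.373974 × 100 = 71.79

71.79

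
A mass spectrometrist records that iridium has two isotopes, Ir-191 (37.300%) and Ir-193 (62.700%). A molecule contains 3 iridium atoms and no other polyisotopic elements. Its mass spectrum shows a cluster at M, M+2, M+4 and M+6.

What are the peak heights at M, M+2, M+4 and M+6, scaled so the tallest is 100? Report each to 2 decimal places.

Each Ir atom is independently Ir-191 (p = 0.37300) or Ir-193 (q = 0.62700); the cluster is the binomial expansion (p + q)^3.
P(M) = 0.37300^3 = 0.051895
P(M+2) = 3 × 0.37300^2 × 0.62700^1 = 0.261702
P(M+4) = 3 × 0.37300^1 × 0.62700^2 = 0.439911
P(M+6) = 0.62700^3 = 0.246492
The M+4 peak is largest (0.439911); scaling to 100 gives 11.80 : 59.49 : 100.00 : 56.03.

11.80 : 59.49 : 100.00 : 56.03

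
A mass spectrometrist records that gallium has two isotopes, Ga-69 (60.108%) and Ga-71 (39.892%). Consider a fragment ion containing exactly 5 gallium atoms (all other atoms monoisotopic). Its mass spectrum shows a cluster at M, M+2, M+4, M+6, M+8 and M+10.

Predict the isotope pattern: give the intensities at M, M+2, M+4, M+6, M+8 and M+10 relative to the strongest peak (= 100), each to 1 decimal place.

Each Ga atom is independently Ga-69 (p = 0.60108) or Ga-71 (q = 0.39892); the cluster is the binomial expansion (p + q)^5.
P(M) = 0.60108^5 = 0.078462
P(M+2) = 5 × 0.60108^4 × 0.39892^1 = 0.260366
P(M+4) = 10 × 0.60108^3 × 0.39892^2 = 0.345596
P(M+6) = 10 × 0.60108^2 × 0.39892^3 = 0.229362
P(M+8) = 5 × 0.60108^1 × 0.39892^4 = 0.076111
P(M+10) = 0.39892^5 = 0.010103
The M+4 peak is largest (0.345596); scaling to 100 gives 22.7 : 75.3 : 100.0 : 66.4 : 22.0 : 2.9.

22.7 : 75.3 : 100.0 : 66.4 : 22.0 : 2.9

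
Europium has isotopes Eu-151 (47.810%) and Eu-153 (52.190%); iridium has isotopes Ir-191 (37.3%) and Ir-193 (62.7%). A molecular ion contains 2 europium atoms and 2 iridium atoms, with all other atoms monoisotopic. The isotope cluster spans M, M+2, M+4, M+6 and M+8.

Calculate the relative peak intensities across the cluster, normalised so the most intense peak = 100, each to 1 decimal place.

8.8 : 48.8 : 100.0 : 89.6 : 29.6

Europium pattern (n=2): 0.22857961 : 0.49904078 : 0.27237961
Iridium pattern (n=2): 0.139129 : 0.467742 : 0.393129
Convolve the two distributions (both contribute in 2-u steps):
  M: 0.22857961×0.139129 = 0.031802
  M+2: 0.22857961×0.467742 + 0.49904078×0.139129 = 0.176347
  M+4: 0.22857961×0.393129 + 0.49904078×0.467742 + 0.27237961×0.139129 = 0.361180
  M+6: 0.49904078×0.393129 + 0.27237961×0.467742 = 0.323591
  M+8: 0.27237961×0.393129 = 0.107080
Scale to base peak (0.361180) = 100: 8.8 : 48.8 : 100.0 : 89.6 : 29.6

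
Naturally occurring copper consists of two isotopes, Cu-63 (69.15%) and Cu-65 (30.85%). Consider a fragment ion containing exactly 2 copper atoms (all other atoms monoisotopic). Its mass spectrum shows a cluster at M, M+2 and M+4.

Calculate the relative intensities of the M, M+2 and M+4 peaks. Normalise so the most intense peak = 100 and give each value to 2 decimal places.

100.00 : 89.23 : 19.90

Expanding (0.6915 + 0.3085)^2:
P(M) = 0.6915^2 = 0.478172
P(M+2) = 2 × 0.6915^1 × 0.3085^1 = 0.426656
P(M+4) = 0.3085^2 = 0.095172
The M peak is largest (0.478172); scaling to 100 gives 100.00 : 89.23 : 19.90.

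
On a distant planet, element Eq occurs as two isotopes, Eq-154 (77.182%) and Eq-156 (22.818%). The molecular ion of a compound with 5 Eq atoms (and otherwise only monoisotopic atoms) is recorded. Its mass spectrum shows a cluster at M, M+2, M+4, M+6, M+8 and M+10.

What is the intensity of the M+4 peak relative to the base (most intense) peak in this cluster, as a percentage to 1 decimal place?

59.1%

Binomial terms of (0.77182 + 0.22818)^5: M 0.2739, M+2 0.4049, M+4 0.2394, M+6 0.0708, M+8 0.0105, M+10 0.0006 → M+2 is the base peak.
P(M+2) = C(5,1) × 0.77182^4 × 0.22818^1 = 5 × 0.35486577 × 0.22818 = 0.404866 (base)
P(M+4) = C(5,2) × 0.77182^3 × 0.22818^2 = 10 × 0.45977789 × 0.05206611 = 0.239388
Relative intensity = 0.239388 / 0.404866 × 100 = 59.1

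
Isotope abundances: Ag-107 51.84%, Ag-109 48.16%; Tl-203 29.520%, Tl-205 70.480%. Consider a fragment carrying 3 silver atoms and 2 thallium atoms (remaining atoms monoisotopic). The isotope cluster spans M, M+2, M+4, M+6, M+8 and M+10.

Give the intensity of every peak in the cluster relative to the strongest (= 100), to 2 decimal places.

Silver pattern (n=3): 0.13931407 : 0.38827347 : 0.36071085 : 0.11170161
Thallium pattern (n=2): 0.08714304 : 0.41611392 : 0.49674304
Convolve the two distributions (both contribute in 2-u steps):
  M: 0.13931407×0.08714304 = 0.012140
  M+2: 0.13931407×0.41611392 + 0.38827347×0.08714304 = 0.091806
  M+4: 0.13931407×0.49674304 + 0.38827347×0.41611392 + 0.36071085×0.08714304 = 0.262203
  M+6: 0.38827347×0.49674304 + 0.36071085×0.41611392 + 0.11170161×0.08714304 = 0.352703
  M+8: 0.36071085×0.49674304 + 0.11170161×0.41611392 = 0.225661
  M+10: 0.11170161×0.49674304 = 0.055487
Scale to base peak (0.352703) = 100: 3.44 : 26.03 : 74.34 : 100.00 : 63.98 : 15.73

3.44 : 26.03 : 74.34 : 100.00 : 63.98 : 15.73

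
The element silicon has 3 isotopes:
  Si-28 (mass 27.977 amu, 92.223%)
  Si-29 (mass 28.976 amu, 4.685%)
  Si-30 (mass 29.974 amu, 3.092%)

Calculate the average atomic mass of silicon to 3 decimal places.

28.086 amu

Average mass = Σ (abundance × isotope mass) = 0.92223 × 27.977 + 0.04685 × 28.976 + 0.03092 × 29.974
= 25.8012 + 1.3575 + 0.9268 = 28.0855 amu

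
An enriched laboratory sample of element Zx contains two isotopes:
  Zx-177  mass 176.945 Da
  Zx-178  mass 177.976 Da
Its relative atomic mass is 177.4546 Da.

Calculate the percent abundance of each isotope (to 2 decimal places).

With x = fraction of Zx-177 (so Zx-178 is 1 − x):
176.945·x + 177.976·(1 − x) = 177.4546
(176.945 − 177.976)·x = 177.4546 − 177.976
x = -0.5214 / -1.031 = 0.50572 → 50.57% Zx-177, 49.43% Zx-178.

Zx-177: 50.57%, Zx-178: 49.43%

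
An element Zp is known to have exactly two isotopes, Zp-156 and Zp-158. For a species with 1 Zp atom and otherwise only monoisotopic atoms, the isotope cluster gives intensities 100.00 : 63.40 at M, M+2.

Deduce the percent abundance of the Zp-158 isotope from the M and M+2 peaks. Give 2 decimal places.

Write p for the Zp-156 fraction. I(M+2)/I(M) = [C(1,1)·p^0·(1−p)] / p^1 = 1·(1−p)/p = 63.40/100.00 = 0.6340
(1−p)/p = 0.6340/1 = 0.6340  ⇒  p = 1/(1 + 0.6340) = 0.6120
Zp-156: 61.20%, Zp-158: 38.80%.

38.80%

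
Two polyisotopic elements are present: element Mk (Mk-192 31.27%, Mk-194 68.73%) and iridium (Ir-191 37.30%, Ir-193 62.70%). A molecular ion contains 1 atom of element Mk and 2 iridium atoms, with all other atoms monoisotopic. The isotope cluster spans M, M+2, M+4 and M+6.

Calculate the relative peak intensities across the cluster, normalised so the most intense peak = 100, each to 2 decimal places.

9.79 : 54.43 : 100.00 : 60.80

Element Mk pattern (n=1): 0.3127 : 0.6873
Iridium pattern (n=2): 0.139129 : 0.467742 : 0.393129
Convolve the two distributions (both contribute in 2-u steps):
  M: 0.3127×0.139129 = 0.043506
  M+2: 0.3127×0.467742 + 0.6873×0.139129 = 0.241886
  M+4: 0.3127×0.393129 + 0.6873×0.467742 = 0.444411
  M+6: 0.6873×0.393129 = 0.270198
Scale to base peak (0.444411) = 100: 9.79 : 54.43 : 100.00 : 60.80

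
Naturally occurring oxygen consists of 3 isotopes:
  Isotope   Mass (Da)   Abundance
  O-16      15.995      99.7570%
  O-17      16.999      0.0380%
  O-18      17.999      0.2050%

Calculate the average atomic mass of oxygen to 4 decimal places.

15.9995 Da

Average mass = Σ (abundance × isotope mass) = 0.997570 × 15.995 + 0.000380 × 16.999 + 0.002050 × 17.999
= 15.95613 + 0.00646 + 0.03690 = 15.99949 Da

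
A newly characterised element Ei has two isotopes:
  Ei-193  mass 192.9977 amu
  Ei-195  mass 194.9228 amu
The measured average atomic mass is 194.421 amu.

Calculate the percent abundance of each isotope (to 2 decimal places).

With x = fraction of Ei-193 (so Ei-195 is 1 − x):
192.9977·x + 194.9228·(1 − x) = 194.421
(192.9977 − 194.9228)·x = 194.421 − 194.9228
x = -0.5018 / -1.9251 = 0.26066 → 26.07% Ei-193, 73.93% Ei-195.

Ei-193: 26.07%, Ei-195: 73.93%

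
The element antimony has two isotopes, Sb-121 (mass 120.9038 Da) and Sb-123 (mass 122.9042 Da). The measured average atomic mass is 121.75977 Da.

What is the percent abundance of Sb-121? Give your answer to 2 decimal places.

Writing the weighted mean with unknown fraction x of Sb-121:
120.9038·x + 122.9042·(1 − x) = 121.75977
(120.9038 − 122.9042)·x = 121.75977 − 122.9042
x = -1.14443 / -2.0004 = 0.57210 → 57.21% Sb-121, 42.79% Sb-123.

57.21%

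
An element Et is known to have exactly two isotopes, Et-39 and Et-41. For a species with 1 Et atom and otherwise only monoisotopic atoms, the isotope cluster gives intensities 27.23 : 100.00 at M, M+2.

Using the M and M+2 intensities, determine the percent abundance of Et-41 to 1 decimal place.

78.6%

Let p = fractional abundance of Et-39. I(M+2)/I(M) = [C(1,1)·p^0·(1−p)] / p^1 = 1·(1−p)/p = 100.00/27.23 = 3.6724
(1−p)/p = 3.6724/1 = 3.6724  ⇒  p = 1/(1 + 3.6724) = 0.2140
Et-39: 21.4%, Et-41: 78.6%.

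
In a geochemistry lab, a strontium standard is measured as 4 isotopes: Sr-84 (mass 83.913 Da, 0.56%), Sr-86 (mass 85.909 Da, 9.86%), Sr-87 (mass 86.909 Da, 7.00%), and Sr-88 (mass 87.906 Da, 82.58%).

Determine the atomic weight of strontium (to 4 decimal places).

87.6169 Da

The abundance-weighted mean is 0.0056 × 83.913 + 0.0986 × 85.909 + 0.0700 × 86.909 + 0.8258 × 87.906
= 0.46991 + 8.47063 + 6.08363 + 72.59277 = 87.61694 Da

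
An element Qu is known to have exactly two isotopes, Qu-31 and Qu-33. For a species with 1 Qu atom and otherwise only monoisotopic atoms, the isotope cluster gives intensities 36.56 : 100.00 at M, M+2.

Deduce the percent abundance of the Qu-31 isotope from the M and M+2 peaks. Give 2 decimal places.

Let p = fractional abundance of Qu-31. I(M+2)/I(M) = [C(1,1)·p^0·(1−p)] / p^1 = 1·(1−p)/p = 100.00/36.56 = 2.7352
(1−p)/p = 2.7352/1 = 2.7352  ⇒  p = 1/(1 + 2.7352) = 0.2677
Qu-31: 26.77%, Qu-33: 73.23%.

26.77%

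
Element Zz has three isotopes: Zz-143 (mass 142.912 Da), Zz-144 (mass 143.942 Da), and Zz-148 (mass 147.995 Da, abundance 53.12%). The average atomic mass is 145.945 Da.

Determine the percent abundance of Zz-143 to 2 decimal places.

Let x and y be the fractions of Zz-143 and Zz-144. Then x + y = 1 − 0.5312 = 0.4688 and 142.912x + 143.942y = 145.945 − 0.5312×147.995 = 67.330056.
Substituting: 142.912x + 143.942(0.4688 − x) = 67.330056
(142.912 − 143.942)x = -0.1499536  ⇒  x = 0.14559, y = 0.32321
Zz-143: 14.56%, Zz-144: 32.32%.

14.56%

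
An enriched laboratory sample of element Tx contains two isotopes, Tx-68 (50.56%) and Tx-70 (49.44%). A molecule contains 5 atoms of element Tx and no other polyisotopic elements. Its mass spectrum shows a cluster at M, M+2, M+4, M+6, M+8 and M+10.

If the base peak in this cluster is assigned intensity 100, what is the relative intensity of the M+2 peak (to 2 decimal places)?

Binomial terms of (0.5056 + 0.4944)^5: M 0.0330, M+2 0.1615, M+4 0.3159, M+6 0.3089, M+8 0.1510, M+10 0.0295 → M+4 is the base peak.
P(M+4) = C(5,2) × 0.5056^3 × 0.4944^2 = 10 × 0.12924722 × 0.24443136 = 0.315921 (base)
P(M+2) = C(5,1) × 0.5056^4 × 0.4944^1 = 5 × 0.06534739 × 0.4944 = 0.161539
Relative intensity = 0.161539 / 0.315921 × 100 = 51.13

51.13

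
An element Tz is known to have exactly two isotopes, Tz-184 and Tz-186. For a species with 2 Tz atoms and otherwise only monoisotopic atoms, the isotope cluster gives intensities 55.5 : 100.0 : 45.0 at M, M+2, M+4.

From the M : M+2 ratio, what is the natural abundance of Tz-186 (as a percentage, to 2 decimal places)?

If p is the fraction of Tz that is Tz-184, then I(M+2)/I(M) = [C(2,1)·p^1·(1−p)] / p^2 = 2·(1−p)/p = 100.0/55.5 = 1.8018
(1−p)/p = 1.8018/2 = 0.9009  ⇒  p = 1/(1 + 0.9009) = 0.5261
Tz-184: 52.61%, Tz-186: 47.39%.

47.39%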